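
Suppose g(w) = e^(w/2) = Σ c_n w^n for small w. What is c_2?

1/8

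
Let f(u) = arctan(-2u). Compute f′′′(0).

16

Apply the Taylor formula c_k = f^(k)(a)/k!.
The coefficient of u^3 in the expansion is 8/3, so f′′′(0) = 3! * (8/3) = 16.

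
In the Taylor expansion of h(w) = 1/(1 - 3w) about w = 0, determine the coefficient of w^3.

h(0) = 1
h′(0) = 3
h′′(0) = 18
h′′′(0) = 162
So c_3 = h′′′(0)/3! = 27.

27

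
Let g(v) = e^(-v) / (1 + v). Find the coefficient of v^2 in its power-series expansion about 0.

Multiply the two series term by term and collect like powers.
g(0) = 1
g′(0) = -2
g′′(0) = 5
So c_2 = g′′(0)/2! = 5/2.

5/2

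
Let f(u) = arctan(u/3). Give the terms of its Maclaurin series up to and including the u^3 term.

f(0) = 0
f′(0) = 1/3
f′′(0) = 0
f′′′(0) = -2/27
Then c_k = f^(k)(0)/k! gives each Taylor coefficient.

-u^3/81 + u/3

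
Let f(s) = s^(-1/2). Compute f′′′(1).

Use the known series and substitute for the argument.
From the series, [(s - 1)^3] f = -5/16; multiply by 3! = 6 to get -15/8.

-15/8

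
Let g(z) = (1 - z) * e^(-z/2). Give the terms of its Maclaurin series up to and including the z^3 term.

-7*z^3/48 + 5*z^2/8 - 3*z/2 + 1

Distribute the polynomial across the series and collect like powers.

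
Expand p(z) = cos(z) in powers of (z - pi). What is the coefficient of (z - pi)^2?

Apply the Taylor formula c_k = f^(k)(a)/k!.
[(z - pi)^0] = -1;  [(z - pi)^1] = 0;  [(z - pi)^2] = 1/2.

1/2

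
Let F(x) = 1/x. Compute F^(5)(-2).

Use the known series and substitute for the argument.
From the series, [(x + 2)^5] F = -1/64; multiply by 5! = 120 to get -15/8.

-15/8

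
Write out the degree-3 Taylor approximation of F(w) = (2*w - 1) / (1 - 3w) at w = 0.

-9*w^3 - 3*w^2 - w - 1

Multiply each power in the prefactor through the base expansion.
F(0) = -1
F′(0) = -1
F′′(0) = -6
F′′′(0) = -54
Dividing each by k! gives the coefficients c_0, ..., c_3.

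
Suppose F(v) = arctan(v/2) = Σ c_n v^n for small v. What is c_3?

-1/24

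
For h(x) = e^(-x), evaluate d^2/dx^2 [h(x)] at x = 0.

1

Compute the successive derivatives at the expansion point and divide by k!.
The coefficient of x^2 in the expansion is 1/2, so h′′(0) = 2! * (1/2) = 1.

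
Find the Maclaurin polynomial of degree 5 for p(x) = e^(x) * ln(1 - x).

-89*x^5/120 - x^4 - 4*x^3/3 - 3*x^2/2 - x

Write out both Maclaurin series and multiply, keeping only the needed powers.
[x^0] = 0;  [x^1] = -1;  [x^2] = -3/2;  [x^3] = -4/3;  [x^4] = -1;  [x^5] = -89/120.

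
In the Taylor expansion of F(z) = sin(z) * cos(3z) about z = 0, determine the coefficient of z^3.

Write out both Maclaurin series and multiply, keeping only the needed powers.
F(0) = 0
F′(0) = 1
F′′(0) = 0
F′′′(0) = -28

-14/3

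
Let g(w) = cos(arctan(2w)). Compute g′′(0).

Let u equal the inner series; expand the outer function in u and truncate.
The coefficient of w^2 in the expansion is -2, so g′′(0) = 2! * (-2) = -4.

-4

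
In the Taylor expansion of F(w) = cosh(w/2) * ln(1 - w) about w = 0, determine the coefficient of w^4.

-5/16

Take the Cauchy product of the two expansions.
F(0) = 0
F′(0) = -1
F′′(0) = -1
F′′′(0) = -11/4
F^(4)(0) = -15/2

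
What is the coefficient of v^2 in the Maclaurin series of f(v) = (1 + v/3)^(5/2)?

5/24

f(0) = 1
f′(0) = 5/6
f′′(0) = 5/12
Dividing each by k! gives the coefficients c_0, ..., c_2.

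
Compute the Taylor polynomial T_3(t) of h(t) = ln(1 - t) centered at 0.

-t^3/3 - t^2/2 - t

Use the known series and substitute for the argument.
[t^0] = 0;  [t^1] = -1;  [t^2] = -1/2;  [t^3] = -1/3.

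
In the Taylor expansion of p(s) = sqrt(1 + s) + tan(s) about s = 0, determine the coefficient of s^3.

19/48

Combine the two series term by term.
So c_3 = p′′′(0)/3! = 19/48.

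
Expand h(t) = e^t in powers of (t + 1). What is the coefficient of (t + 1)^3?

e^(-1)/6

h(-1) = e^(-1)
h′(-1) = e^(-1)
h′′(-1) = e^(-1)
h′′′(-1) = e^(-1)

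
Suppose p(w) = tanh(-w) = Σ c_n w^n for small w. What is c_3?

1/3

p(0) = 0
p′(0) = -1
p′′(0) = 0
p′′′(0) = 2
So c_3 = p′′′(0)/3! = 1/3.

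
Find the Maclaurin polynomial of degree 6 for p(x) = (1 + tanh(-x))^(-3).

154*x^6/15 + 57*x^5/5 + 11*x^4 + 9*x^3 + 6*x^2 + 3*x + 1

Compose series: expand the inner function first, then feed it into the outer expansion.
[x^0] = 1;  [x^1] = 3;  [x^2] = 6;  [x^3] = 9;  [x^4] = 11;  [x^5] = 57/5;  [x^6] = 154/15.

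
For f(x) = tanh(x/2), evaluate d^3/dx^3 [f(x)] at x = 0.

Use the known series and substitute for the argument.
The coefficient of x^3 in the expansion is -1/24, so f′′′(0) = 3! * (-1/24) = -1/4.

-1/4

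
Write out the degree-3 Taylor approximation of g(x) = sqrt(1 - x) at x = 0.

[x^0] = 1;  [x^1] = -1/2;  [x^2] = -1/8;  [x^3] = -1/16.

-x^3/16 - x^2/8 - x/2 + 1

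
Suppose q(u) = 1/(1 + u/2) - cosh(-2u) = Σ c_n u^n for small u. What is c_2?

-7/4

Combine the two series term by term.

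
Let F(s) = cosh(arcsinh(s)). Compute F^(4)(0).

Let u equal the inner series; expand the outer function in u and truncate.
From the series, [s^4] F = -1/8; multiply by 4! = 24 to get -3.

-3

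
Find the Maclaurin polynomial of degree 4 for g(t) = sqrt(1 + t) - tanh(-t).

-5*t^4/128 - 13*t^3/48 - t^2/8 + 3*t/2 + 1

Combine the two series term by term.
[t^0] = 1;  [t^1] = 3/2;  [t^2] = -1/8;  [t^3] = -13/48;  [t^4] = -5/128.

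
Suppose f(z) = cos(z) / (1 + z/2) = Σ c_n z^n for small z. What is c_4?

-1/48

Take the Cauchy product of the two expansions.
[z^0] = 1;  [z^1] = -1/2;  [z^2] = -1/4;  [z^3] = 1/8;  [z^4] = -1/48.
So c_4 = f^(4)(0)/4! = -1/48.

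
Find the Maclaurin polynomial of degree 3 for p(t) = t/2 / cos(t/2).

t^3/16 + t/2

Divide the numerator series by the denominator series (power-series long division).
p(0) = 0
p′(0) = 1/2
p′′(0) = 0
p′′′(0) = 3/8
Dividing each by k! gives the coefficients c_0, ..., c_3.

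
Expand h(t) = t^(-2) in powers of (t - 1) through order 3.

-4*(t - 1)^3 + 3*(t - 1)^2 - 2*(t - 1) + 1

Differentiate repeatedly and evaluate at the center.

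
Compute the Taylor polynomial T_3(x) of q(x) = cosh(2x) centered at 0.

2*x^2 + 1

q(0) = 1
q′(0) = 0
q′′(0) = 4
q′′′(0) = 0
The Taylor polynomial is Σ q^(k)(0)/k! · x^k.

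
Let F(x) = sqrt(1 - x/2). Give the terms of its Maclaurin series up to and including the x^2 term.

-x^2/32 - x/4 + 1

Differentiate repeatedly and evaluate at the center.
F(0) = 1
F′(0) = -1/4
F′′(0) = -1/16
Dividing each by k! gives the coefficients c_0, ..., c_2.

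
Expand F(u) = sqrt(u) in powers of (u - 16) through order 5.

7*(u - 16)^5/67108864 - 5*(u - 16)^4/2097152 + (u - 16)^3/16384 - (u - 16)^2/512 + (u - 16)/8 + 4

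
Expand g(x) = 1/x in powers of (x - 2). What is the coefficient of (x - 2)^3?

-1/16

g(2) = 1/2
g′(2) = -1/4
g′′(2) = 1/4
g′′′(2) = -3/8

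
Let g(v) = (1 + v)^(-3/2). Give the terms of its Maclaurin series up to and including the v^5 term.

[v^0] = 1;  [v^1] = -3/2;  [v^2] = 15/8;  [v^3] = -35/16;  [v^4] = 315/128;  [v^5] = -693/256.

-693*v^5/256 + 315*v^4/128 - 35*v^3/16 + 15*v^2/8 - 3*v/2 + 1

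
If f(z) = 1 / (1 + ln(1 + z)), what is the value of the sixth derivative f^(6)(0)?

6578

Use the geometric series for the reciprocal, then substitute.
From the series, [z^6] f = 3289/360; multiply by 6! = 720 to get 6578.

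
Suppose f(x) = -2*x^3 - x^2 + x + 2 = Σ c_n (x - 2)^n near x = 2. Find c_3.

f(2) = -16
f′(2) = -27
f′′(2) = -26
f′′′(2) = -12
Dividing each by k! gives the coefficients c_0, ..., c_3.

-2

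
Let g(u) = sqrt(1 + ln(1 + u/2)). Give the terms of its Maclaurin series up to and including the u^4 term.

Substitute the inner expansion into the outer series and collect powers.

-143*u^4/6144 + 17*u^3/384 - 3*u^2/32 + u/4 + 1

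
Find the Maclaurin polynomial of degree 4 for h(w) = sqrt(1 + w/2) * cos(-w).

337*w^4/6144 - 15*w^3/128 - 17*w^2/32 + w/4 + 1

Expand each factor separately, then convolve coefficients.
h(0) = 1
h′(0) = 1/4
h′′(0) = -17/16
h′′′(0) = -45/64
h^(4)(0) = 337/256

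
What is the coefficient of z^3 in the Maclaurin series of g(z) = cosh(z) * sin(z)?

Multiply the two series term by term and collect like powers.
[z^0] = 0;  [z^1] = 1;  [z^2] = 0;  [z^3] = 1/3.

1/3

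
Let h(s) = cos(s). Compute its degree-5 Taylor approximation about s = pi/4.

-sqrt(2)*(s - pi/4)^5/240 + sqrt(2)*(s - pi/4)^4/48 + sqrt(2)*(s - pi/4)^3/12 - sqrt(2)*(s - pi/4)^2/4 - sqrt(2)*(s - pi/4)/2 + sqrt(2)/2

h(pi/4) = sqrt(2)/2
h′(pi/4) = -sqrt(2)/2
h′′(pi/4) = -sqrt(2)/2
h′′′(pi/4) = sqrt(2)/2
h^(4)(pi/4) = sqrt(2)/2
h^(5)(pi/4) = -sqrt(2)/2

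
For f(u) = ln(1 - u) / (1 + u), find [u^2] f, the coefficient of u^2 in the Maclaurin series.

1/2

Multiply the two series term by term and collect like powers.
So c_2 = f′′(0)/2! = 1/2.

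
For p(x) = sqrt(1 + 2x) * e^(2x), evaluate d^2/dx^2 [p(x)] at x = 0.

Multiply the two series term by term and collect like powers.
From the series, [x^2] p = 7/2; multiply by 2! = 2 to get 7.

7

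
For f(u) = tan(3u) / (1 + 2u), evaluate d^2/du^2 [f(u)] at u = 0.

-12

Multiply the two series term by term and collect like powers.
The coefficient of u^2 in the expansion is -6, so f′′(0) = 2! * (-6) = -12.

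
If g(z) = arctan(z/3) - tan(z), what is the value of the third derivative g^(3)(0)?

Add the two expansions coefficient-wise.
From the series, [z^3] g = -28/81; multiply by 3! = 6 to get -56/27.

-56/27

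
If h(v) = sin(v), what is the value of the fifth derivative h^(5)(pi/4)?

sqrt(2)/2

The coefficient of (v - pi/4)^5 in the expansion is sqrt(2)/240, so h^(5)(pi/4) = 5! * (sqrt(2)/240) = sqrt(2)/2.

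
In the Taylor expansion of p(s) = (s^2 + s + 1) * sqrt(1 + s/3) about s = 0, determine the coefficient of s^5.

121/62208

Multiply each power in the prefactor through the base expansion.
p(0) = 1
p′(0) = 7/6
p′′(0) = 83/36
p′′′(0) = 67/72
p^(4)(0) = -125/432
p^(5)(0) = 605/2592
So c_5 = p^(5)(0)/5! = 121/62208.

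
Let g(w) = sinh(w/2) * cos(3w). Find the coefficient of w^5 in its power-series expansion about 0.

Expand each factor separately, then convolve coefficients.
g(0) = 0
g′(0) = 1/2
g′′(0) = 0
g′′′(0) = -107/8
g^(4)(0) = 0
g^(5)(0) = 6121/32
So c_5 = g^(5)(0)/5! = 6121/3840.

6121/3840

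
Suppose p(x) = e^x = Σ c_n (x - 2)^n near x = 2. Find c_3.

e^(2)/6

Apply the Taylor formula c_k = f^(k)(a)/k!.
p(2) = e^(2)
p′(2) = e^(2)
p′′(2) = e^(2)
p′′′(2) = e^(2)
So c_3 = p′′′(2)/3! = e^(2)/6.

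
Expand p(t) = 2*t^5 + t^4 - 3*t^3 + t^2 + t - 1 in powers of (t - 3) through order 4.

31*(t - 3)^4 + 189*(t - 3)^3 + 568*(t - 3)^2 + 844*(t - 3) + 497

Apply the Taylor formula c_k = f^(k)(a)/k!.
[(t - 3)^0] = 497;  [(t - 3)^1] = 844;  [(t - 3)^2] = 568;  [(t - 3)^3] = 189;  [(t - 3)^4] = 31.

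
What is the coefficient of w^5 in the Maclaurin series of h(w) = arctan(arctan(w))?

Plug the Maclaurin series of the inner function into that of the outer and collect terms.
So c_5 = h^(5)(0)/5! = 11/15.

11/15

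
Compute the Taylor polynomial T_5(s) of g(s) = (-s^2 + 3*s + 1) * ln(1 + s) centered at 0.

Distribute the polynomial across the series and collect like powers.

-53*s^5/60 + 5*s^4/4 - 13*s^3/6 + 5*s^2/2 + s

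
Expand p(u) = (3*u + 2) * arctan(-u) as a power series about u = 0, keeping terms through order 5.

-2*u^5/5 + u^4 + 2*u^3/3 - 3*u^2 - 2*u

Shift and add copies of the series according to the polynomial's terms.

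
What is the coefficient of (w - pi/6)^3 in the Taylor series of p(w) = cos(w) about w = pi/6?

1/12

Differentiate repeatedly and evaluate at the center.
[(w - pi/6)^0] = sqrt(3)/2;  [(w - pi/6)^1] = -1/2;  [(w - pi/6)^2] = -sqrt(3)/4;  [(w - pi/6)^3] = 1/12.
So c_3 = p′′′(pi/6)/3! = 1/12.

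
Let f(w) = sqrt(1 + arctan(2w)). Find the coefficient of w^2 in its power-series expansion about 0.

Compose series: expand the inner function first, then feed it into the outer expansion.
f(0) = 1
f′(0) = 1
f′′(0) = -1
The Taylor polynomial is Σ f^(k)(0)/k! · w^k.

-1/2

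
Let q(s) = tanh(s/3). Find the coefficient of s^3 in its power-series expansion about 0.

[s^0] = 0;  [s^1] = 1/3;  [s^2] = 0;  [s^3] = -1/81.
So c_3 = q′′′(0)/3! = -1/81.

-1/81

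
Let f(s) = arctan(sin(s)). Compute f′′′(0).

Compose series: expand the inner function first, then feed it into the outer expansion.
The coefficient of s^3 in the expansion is -1/2, so f′′′(0) = 3! * (-1/2) = -3.

-3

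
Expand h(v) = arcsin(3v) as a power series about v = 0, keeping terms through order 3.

9*v^3/2 + 3*v

h(0) = 0
h′(0) = 3
h′′(0) = 0
h′′′(0) = 27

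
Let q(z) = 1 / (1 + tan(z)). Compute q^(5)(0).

Write 1/(1+u) = 1 - u + u^2 - u^3 + ... and substitute the series for u.
From the series, [z^5] q = -32/15; multiply by 5! = 120 to get -256.

-256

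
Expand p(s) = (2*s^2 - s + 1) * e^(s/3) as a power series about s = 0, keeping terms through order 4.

205*s^4/1944 + 50*s^3/81 + 31*s^2/18 - 2*s/3 + 1

Multiply each power in the prefactor through the base expansion.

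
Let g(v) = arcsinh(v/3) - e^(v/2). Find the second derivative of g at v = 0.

-1/4

Expand each term separately and add.
From the series, [v^2] g = -1/8; multiply by 2! = 2 to get -1/4.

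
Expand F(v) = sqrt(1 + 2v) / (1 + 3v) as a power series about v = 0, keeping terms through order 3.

-16*v^3 + 11*v^2/2 - 2*v + 1

Take the Cauchy product of the two expansions.
F(0) = 1
F′(0) = -2
F′′(0) = 11
F′′′(0) = -96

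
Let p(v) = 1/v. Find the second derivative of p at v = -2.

Apply the Taylor formula c_k = f^(k)(a)/k!.
The coefficient of (v + 2)^2 in the expansion is -1/8, so p′′(-2) = 2! * (-1/8) = -1/4.

-1/4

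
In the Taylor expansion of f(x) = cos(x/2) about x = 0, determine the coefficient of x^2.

-1/8

Compute the successive derivatives at the expansion point and divide by k!.
[x^0] = 1;  [x^1] = 0;  [x^2] = -1/8.
So c_2 = f′′(0)/2! = -1/8.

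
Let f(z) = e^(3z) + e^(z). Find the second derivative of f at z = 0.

Combine the two series term by term.
The coefficient of z^2 in the expansion is 5, so f′′(0) = 2! * (5) = 10.

10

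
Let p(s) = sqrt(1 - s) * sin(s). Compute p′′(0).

-1

Expand each factor separately, then convolve coefficients.
The coefficient of s^2 in the expansion is -1/2, so p′′(0) = 2! * (-1/2) = -1.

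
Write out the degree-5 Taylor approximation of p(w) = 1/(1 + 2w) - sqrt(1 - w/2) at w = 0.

Combine the two series term by term.
[w^0] = 0;  [w^1] = -7/4;  [w^2] = 129/32;  [w^3] = -1023/128;  [w^4] = 32773/2048;  [w^5] = -262137/8192.

-262137*w^5/8192 + 32773*w^4/2048 - 1023*w^3/128 + 129*w^2/32 - 7*w/4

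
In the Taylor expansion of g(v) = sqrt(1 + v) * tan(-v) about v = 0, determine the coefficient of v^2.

-1/2

Take the Cauchy product of the two expansions.
g(0) = 0
g′(0) = -1
g′′(0) = -1
So c_2 = g′′(0)/2! = -1/2.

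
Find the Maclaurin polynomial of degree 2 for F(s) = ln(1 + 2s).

[s^0] = 0;  [s^1] = 2;  [s^2] = -2.

-2*s^2 + 2*s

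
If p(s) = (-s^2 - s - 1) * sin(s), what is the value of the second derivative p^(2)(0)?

-2

Distribute the polynomial across the series and collect like powers.
The coefficient of s^2 in the expansion is -1, so p′′(0) = 2! * (-1) = -2.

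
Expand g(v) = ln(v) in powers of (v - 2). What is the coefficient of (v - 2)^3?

1/24

[(v - 2)^0] = ln(2);  [(v - 2)^1] = 1/2;  [(v - 2)^2] = -1/8;  [(v - 2)^3] = 1/24.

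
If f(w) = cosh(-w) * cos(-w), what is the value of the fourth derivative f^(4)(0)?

Take the Cauchy product of the two expansions.
The coefficient of w^4 in the expansion is -1/6, so f^(4)(0) = 4! * (-1/6) = -4.

-4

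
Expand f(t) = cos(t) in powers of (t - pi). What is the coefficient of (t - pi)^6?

[(t - pi)^0] = -1;  [(t - pi)^1] = 0;  [(t - pi)^2] = 1/2;  [(t - pi)^3] = 0;  [(t - pi)^4] = -1/24;  [(t - pi)^5] = 0;  [(t - pi)^6] = 1/720.

1/720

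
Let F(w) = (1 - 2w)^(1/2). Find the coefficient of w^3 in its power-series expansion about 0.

c_3 = F′′′(0)/3! = -1/2.

-1/2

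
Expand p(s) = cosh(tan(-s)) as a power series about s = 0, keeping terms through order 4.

3*s^4/8 + s^2/2 + 1

Substitute the inner expansion into the outer series and collect powers.
p(0) = 1
p′(0) = 0
p′′(0) = 1
p′′′(0) = 0
p^(4)(0) = 9
Then c_k = p^(k)(0)/k! gives each Taylor coefficient.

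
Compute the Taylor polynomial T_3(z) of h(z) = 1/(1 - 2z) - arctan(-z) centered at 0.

23*z^3/3 + 4*z^2 + 3*z + 1

Expand each term separately and add.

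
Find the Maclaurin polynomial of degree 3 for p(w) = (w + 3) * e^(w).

Distribute the polynomial across the series and collect like powers.
p(0) = 3
p′(0) = 4
p′′(0) = 5
p′′′(0) = 6
Dividing each by k! gives the coefficients c_0, ..., c_3.

w^3 + 5*w^2/2 + 4*w + 3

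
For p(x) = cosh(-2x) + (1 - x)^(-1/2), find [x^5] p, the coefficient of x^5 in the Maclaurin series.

Add the two expansions coefficient-wise.
p(0) = 2
p′(0) = 1/2
p′′(0) = 19/4
p′′′(0) = 15/8
p^(4)(0) = 361/16
p^(5)(0) = 945/32

63/256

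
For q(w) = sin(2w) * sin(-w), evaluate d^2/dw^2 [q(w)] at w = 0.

Expand each factor separately, then convolve coefficients.
The coefficient of w^2 in the expansion is -2, so q′′(0) = 2! * (-2) = -4.

-4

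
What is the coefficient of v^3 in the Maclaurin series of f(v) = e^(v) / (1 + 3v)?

-58/3

Write out both Maclaurin series and multiply, keeping only the needed powers.
f(0) = 1
f′(0) = -2
f′′(0) = 13
f′′′(0) = -116
So c_3 = f′′′(0)/3! = -58/3.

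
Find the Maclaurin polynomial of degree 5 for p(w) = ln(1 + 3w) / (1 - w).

Multiply the two series term by term and collect like powers.
p(0) = 0
p′(0) = 3
p′′(0) = -3
p′′′(0) = 45
p^(4)(0) = -306
p^(5)(0) = 4302

717*w^5/20 - 51*w^4/4 + 15*w^3/2 - 3*w^2/2 + 3*w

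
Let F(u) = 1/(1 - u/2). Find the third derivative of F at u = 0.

The coefficient of u^3 in the expansion is 1/8, so F′′′(0) = 3! * (1/8) = 3/4.

3/4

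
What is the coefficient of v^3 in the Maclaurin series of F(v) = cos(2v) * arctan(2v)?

-20/3

Take the Cauchy product of the two expansions.
[v^0] = 0;  [v^1] = 2;  [v^2] = 0;  [v^3] = -20/3.
So c_3 = F′′′(0)/3! = -20/3.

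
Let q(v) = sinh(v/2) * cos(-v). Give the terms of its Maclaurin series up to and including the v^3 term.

-11*v^3/48 + v/2

Write out both Maclaurin series and multiply, keeping only the needed powers.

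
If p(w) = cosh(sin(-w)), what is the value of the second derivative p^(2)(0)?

1

Plug the Maclaurin series of the inner function into that of the outer and collect terms.
The coefficient of w^2 in the expansion is 1/2, so p′′(0) = 2! * (1/2) = 1.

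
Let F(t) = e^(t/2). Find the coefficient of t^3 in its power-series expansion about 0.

[t^0] = 1;  [t^1] = 1/2;  [t^2] = 1/8;  [t^3] = 1/48.

1/48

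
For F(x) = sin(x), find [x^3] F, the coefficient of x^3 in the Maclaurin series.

-1/6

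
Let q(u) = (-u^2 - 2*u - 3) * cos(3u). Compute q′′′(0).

Distribute the polynomial across the series and collect like powers.
The coefficient of u^3 in the expansion is 9, so q′′′(0) = 3! * (9) = 54.

54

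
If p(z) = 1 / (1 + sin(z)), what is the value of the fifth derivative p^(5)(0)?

-61

Expand as Σ (-1)^k u^k with u equal to the inner function's series.
The coefficient of z^5 in the expansion is -61/120, so p^(5)(0) = 5! * (-61/120) = -61.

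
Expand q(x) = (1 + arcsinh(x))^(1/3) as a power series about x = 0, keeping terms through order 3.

Compose series: expand the inner function first, then feed it into the outer expansion.
q(0) = 1
q′(0) = 1/3
q′′(0) = -2/9
q′′′(0) = 1/27
Dividing each by k! gives the coefficients c_0, ..., c_3.

x^3/162 - x^2/9 + x/3 + 1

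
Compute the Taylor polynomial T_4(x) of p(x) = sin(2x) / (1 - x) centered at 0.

Expand 1/(denominator) as a geometric series and multiply by the numerator's series.
p(0) = 0
p′(0) = 2
p′′(0) = 4
p′′′(0) = 4
p^(4)(0) = 16
Dividing each by k! gives the coefficients c_0, ..., c_4.

2*x^4/3 + 2*x^3/3 + 2*x^2 + 2*x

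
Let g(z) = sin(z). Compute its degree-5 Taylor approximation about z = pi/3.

g(pi/3) = sqrt(3)/2
g′(pi/3) = 1/2
g′′(pi/3) = -sqrt(3)/2
g′′′(pi/3) = -1/2
g^(4)(pi/3) = sqrt(3)/2
g^(5)(pi/3) = 1/2

(z - pi/3)^5/240 + sqrt(3)*(z - pi/3)^4/48 - (z - pi/3)^3/12 - sqrt(3)*(z - pi/3)^2/4 + (z - pi/3)/2 + sqrt(3)/2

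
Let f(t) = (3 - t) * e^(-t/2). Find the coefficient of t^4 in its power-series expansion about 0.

11/384

Shift and add copies of the series according to the polynomial's terms.
f(0) = 3
f′(0) = -5/2
f′′(0) = 7/4
f′′′(0) = -9/8
f^(4)(0) = 11/16
So c_4 = f^(4)(0)/4! = 11/384.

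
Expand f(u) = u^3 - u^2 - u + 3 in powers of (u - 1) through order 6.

Compute the successive derivatives at the expansion point and divide by k!.
f(1) = 2
f′(1) = 0
f′′(1) = 4
f′′′(1) = 6
f^(4)(1) = 0
f^(5)(1) = 0
f^(6)(1) = 0

(u - 1)^3 + 2*(u - 1)^2 + 2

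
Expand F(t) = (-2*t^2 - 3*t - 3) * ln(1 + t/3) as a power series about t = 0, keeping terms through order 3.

Multiply each power in the prefactor through the base expansion.

-29*t^3/54 - 5*t^2/6 - t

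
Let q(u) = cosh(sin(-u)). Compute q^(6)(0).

Substitute the inner expansion into the outer series and collect powers.
The coefficient of u^6 in the expansion is -1/240, so q^(6)(0) = 6! * (-1/240) = -3.

-3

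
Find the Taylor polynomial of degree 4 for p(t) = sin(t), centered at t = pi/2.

(t - pi/2)^4/24 - (t - pi/2)^2/2 + 1

p(pi/2) = 1
p′(pi/2) = 0
p′′(pi/2) = -1
p′′′(pi/2) = 0
p^(4)(pi/2) = 1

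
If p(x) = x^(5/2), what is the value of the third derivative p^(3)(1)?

15/8

The coefficient of (x - 1)^3 in the expansion is 5/16, so p′′′(1) = 3! * (5/16) = 15/8.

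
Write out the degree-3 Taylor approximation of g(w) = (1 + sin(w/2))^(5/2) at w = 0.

-5*w^3/384 + 15*w^2/32 + 5*w/4 + 1

Plug the Maclaurin series of the inner function into that of the outer and collect terms.
g(0) = 1
g′(0) = 5/4
g′′(0) = 15/16
g′′′(0) = -5/64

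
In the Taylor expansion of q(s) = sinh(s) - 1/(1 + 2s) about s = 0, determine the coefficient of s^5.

3841/120

Add the two expansions coefficient-wise.
[s^0] = -1;  [s^1] = 3;  [s^2] = -4;  [s^3] = 49/6;  [s^4] = -16;  [s^5] = 3841/120.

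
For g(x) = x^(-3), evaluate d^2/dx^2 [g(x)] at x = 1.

12

Compute the successive derivatives at the expansion point and divide by k!.
The coefficient of (x - 1)^2 in the expansion is 6, so g′′(1) = 2! * (6) = 12.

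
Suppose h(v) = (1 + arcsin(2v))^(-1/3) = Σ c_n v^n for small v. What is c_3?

-148/81

Substitute the inner expansion into the outer series and collect powers.
[v^0] = 1;  [v^1] = -2/3;  [v^2] = 8/9;  [v^3] = -148/81.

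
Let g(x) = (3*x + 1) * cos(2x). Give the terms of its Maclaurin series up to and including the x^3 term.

Shift and add copies of the series according to the polynomial's terms.
g(0) = 1
g′(0) = 3
g′′(0) = -4
g′′′(0) = -36

-6*x^3 - 2*x^2 + 3*x + 1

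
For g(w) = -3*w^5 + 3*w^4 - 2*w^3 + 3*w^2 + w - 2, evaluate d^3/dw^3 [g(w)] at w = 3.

-1416

Apply the Taylor formula c_k = f^(k)(a)/k!.
From the series, [(w - 3)^3] g = -236; multiply by 3! = 6 to get -1416.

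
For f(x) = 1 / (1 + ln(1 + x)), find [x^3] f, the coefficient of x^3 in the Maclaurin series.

Write 1/(1+u) = 1 - u + u^2 - u^3 + ... and substitute the series for u.
f(0) = 1
f′(0) = -1
f′′(0) = 3
f′′′(0) = -14
Dividing each by k! gives the coefficients c_0, ..., c_3.

-7/3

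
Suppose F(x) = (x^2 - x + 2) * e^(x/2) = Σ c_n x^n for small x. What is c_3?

Shift and add copies of the series according to the polynomial's terms.
[x^0] = 2;  [x^1] = 0;  [x^2] = 3/4;  [x^3] = 5/12.

5/12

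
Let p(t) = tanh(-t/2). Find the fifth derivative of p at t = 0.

-1/2

The coefficient of t^5 in the expansion is -1/240, so p^(5)(0) = 5! * (-1/240) = -1/2.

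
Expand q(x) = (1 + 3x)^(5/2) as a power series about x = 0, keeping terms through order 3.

135*x^3/16 + 135*x^2/8 + 15*x/2 + 1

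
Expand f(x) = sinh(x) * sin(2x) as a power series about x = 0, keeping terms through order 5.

-x^4 + 2*x^2

Expand each factor separately, then convolve coefficients.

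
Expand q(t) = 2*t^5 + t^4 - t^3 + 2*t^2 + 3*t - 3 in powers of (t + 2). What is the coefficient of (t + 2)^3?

71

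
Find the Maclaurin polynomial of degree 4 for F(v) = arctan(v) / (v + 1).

-2*v^4/3 + 2*v^3/3 - v^2 + v

Use 1/(1 - r) = Σ r^k on the denominator, then take the Cauchy product.
F(0) = 0
F′(0) = 1
F′′(0) = -2
F′′′(0) = 4
F^(4)(0) = -16
Then c_k = F^(k)(0)/k! gives each Taylor coefficient.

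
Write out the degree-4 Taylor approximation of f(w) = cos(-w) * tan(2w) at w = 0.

Write out both Maclaurin series and multiply, keeping only the needed powers.
f(0) = 0
f′(0) = 2
f′′(0) = 0
f′′′(0) = 10
f^(4)(0) = 0
The Taylor polynomial is Σ f^(k)(0)/k! · w^k.

5*w^3/3 + 2*w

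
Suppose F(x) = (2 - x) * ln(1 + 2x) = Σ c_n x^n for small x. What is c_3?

Multiply each power in the prefactor through the base expansion.
[x^0] = 0;  [x^1] = 4;  [x^2] = -6;  [x^3] = 22/3.

22/3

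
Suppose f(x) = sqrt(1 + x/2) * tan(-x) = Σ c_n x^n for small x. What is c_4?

Multiply the two series term by term and collect like powers.
[x^0] = 0;  [x^1] = -1;  [x^2] = -1/4;  [x^3] = -29/96;  [x^4] = -35/384.
So c_4 = f^(4)(0)/4! = -35/384.

-35/384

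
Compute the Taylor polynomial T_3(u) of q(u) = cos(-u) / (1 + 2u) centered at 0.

-7*u^3 + 7*u^2/2 - 2*u + 1

Multiply the two series term by term and collect like powers.
q(0) = 1
q′(0) = -2
q′′(0) = 7
q′′′(0) = -42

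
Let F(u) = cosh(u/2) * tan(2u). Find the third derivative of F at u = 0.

Multiply the two series term by term and collect like powers.
The coefficient of u^3 in the expansion is 35/12, so F′′′(0) = 3! * (35/12) = 35/2.

35/2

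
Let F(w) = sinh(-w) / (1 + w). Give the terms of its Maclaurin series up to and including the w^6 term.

47*w^6/40 - 47*w^5/40 + 7*w^4/6 - 7*w^3/6 + w^2 - w

Multiply the two series term by term and collect like powers.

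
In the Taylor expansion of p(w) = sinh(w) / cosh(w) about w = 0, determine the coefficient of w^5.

Invert the denominator's series and multiply.
p(0) = 0
p′(0) = 1
p′′(0) = 0
p′′′(0) = -2
p^(4)(0) = 0
p^(5)(0) = 16
So c_5 = p^(5)(0)/5! = 2/15.

2/15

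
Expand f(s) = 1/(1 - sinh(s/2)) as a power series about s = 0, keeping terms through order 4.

s^4/12 + 7*s^3/48 + s^2/4 + s/2 + 1

Substitute the inner expansion into the outer series and collect powers.
f(0) = 1
f′(0) = 1/2
f′′(0) = 1/2
f′′′(0) = 7/8
f^(4)(0) = 2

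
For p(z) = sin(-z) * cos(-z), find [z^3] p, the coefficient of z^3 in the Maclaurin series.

2/3

Write out both Maclaurin series and multiply, keeping only the needed powers.
p(0) = 0
p′(0) = -1
p′′(0) = 0
p′′′(0) = 4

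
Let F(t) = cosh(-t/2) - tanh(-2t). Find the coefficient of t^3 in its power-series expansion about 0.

-8/3

Combine the two series term by term.
[t^0] = 1;  [t^1] = 2;  [t^2] = 1/8;  [t^3] = -8/3.
So c_3 = F′′′(0)/3! = -8/3.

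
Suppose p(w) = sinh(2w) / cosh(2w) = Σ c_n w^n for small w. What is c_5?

Write the quotient as an unknown series and match coefficients against numerator = denominator · series.

64/15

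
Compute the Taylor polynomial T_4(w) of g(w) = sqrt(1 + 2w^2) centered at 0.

Compute the successive derivatives at the expansion point and divide by k!.
g(0) = 1
g′(0) = 0
g′′(0) = 2
g′′′(0) = 0
g^(4)(0) = -12
Then c_k = g^(k)(0)/k! gives each Taylor coefficient.

-w^4/2 + w^2 + 1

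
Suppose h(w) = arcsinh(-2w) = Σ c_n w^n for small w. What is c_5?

h(0) = 0
h′(0) = -2
h′′(0) = 0
h′′′(0) = 8
h^(4)(0) = 0
h^(5)(0) = -288
Dividing each by k! gives the coefficients c_0, ..., c_5.

-12/5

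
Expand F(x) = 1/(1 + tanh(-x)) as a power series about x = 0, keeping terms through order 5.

Substitute the inner expansion into the outer series and collect powers.
F(0) = 1
F′(0) = 1
F′′(0) = 2
F′′′(0) = 4
F^(4)(0) = 8
F^(5)(0) = 16

2*x^5/15 + x^4/3 + 2*x^3/3 + x^2 + x + 1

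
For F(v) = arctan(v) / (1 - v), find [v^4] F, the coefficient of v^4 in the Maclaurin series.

2/3

Multiply the numerator's expansion by the denominator's geometric series.
F(0) = 0
F′(0) = 1
F′′(0) = 2
F′′′(0) = 4
F^(4)(0) = 16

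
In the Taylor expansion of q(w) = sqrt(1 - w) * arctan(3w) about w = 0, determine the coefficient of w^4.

Expand each factor separately, then convolve coefficients.
[w^0] = 0;  [w^1] = 3;  [w^2] = -3/2;  [w^3] = -75/8;  [w^4] = 69/16.

69/16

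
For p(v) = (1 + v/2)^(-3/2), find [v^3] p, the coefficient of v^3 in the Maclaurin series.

p(0) = 1
p′(0) = -3/4
p′′(0) = 15/16
p′′′(0) = -105/64
The Taylor polynomial is Σ p^(k)(0)/k! · v^k.

-35/128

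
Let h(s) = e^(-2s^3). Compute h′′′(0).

Use the known series and substitute for the argument.
The coefficient of s^3 in the expansion is -2, so h′′′(0) = 3! * (-2) = -12.

-12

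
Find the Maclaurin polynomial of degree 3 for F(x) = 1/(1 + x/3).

-x^3/27 + x^2/9 - x/3 + 1

Compute the successive derivatives at the expansion point and divide by k!.
F(0) = 1
F′(0) = -1/3
F′′(0) = 2/9
F′′′(0) = -2/9
Then c_k = F^(k)(0)/k! gives each Taylor coefficient.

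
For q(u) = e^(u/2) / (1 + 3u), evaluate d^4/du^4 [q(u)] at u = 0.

26329/16

Multiply the two series term by term and collect like powers.
From the series, [u^4] q = 26329/384; multiply by 4! = 24 to get 26329/16.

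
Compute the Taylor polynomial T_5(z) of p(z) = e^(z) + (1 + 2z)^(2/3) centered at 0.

Expand each term separately and add.
p(0) = 2
p′(0) = 7/3
p′′(0) = 1/9
p′′′(0) = 91/27
p^(4)(0) = -815/81
p^(5)(0) = 18163/243

18163*z^5/29160 - 815*z^4/1944 + 91*z^3/162 + z^2/18 + 7*z/3 + 2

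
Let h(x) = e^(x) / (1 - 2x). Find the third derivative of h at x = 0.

Write out both Maclaurin series and multiply, keeping only the needed powers.
The coefficient of x^3 in the expansion is 79/6, so h′′′(0) = 3! * (79/6) = 79.

79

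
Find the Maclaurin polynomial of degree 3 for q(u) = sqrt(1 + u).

u^3/16 - u^2/8 + u/2 + 1

q(0) = 1
q′(0) = 1/2
q′′(0) = -1/4
q′′′(0) = 3/8
The Taylor polynomial is Σ q^(k)(0)/k! · u^k.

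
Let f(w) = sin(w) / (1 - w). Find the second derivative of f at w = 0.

2

Multiply the numerator's expansion by the denominator's geometric series.
The coefficient of w^2 in the expansion is 1, so f′′(0) = 2! * (1) = 2.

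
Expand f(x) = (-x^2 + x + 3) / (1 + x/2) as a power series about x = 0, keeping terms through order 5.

Distribute the polynomial across the series and collect like powers.

3*x^5/32 - 3*x^4/16 + 3*x^3/8 - 3*x^2/4 - x/2 + 3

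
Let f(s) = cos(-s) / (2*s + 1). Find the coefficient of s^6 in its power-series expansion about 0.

40439/720

Multiply the numerator's expansion by the denominator's geometric series.
f(0) = 1
f′(0) = -2
f′′(0) = 7
f′′′(0) = -42
f^(4)(0) = 337
f^(5)(0) = -3370
f^(6)(0) = 40439
The Taylor polynomial is Σ f^(k)(0)/k! · s^k.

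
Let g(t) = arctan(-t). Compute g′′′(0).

2

Apply the Taylor formula c_k = f^(k)(a)/k!.
The coefficient of t^3 in the expansion is 1/3, so g′′′(0) = 3! * (1/3) = 2.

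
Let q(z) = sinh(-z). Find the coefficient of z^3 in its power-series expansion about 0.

q(0) = 0
q′(0) = -1
q′′(0) = 0
q′′′(0) = -1
So c_3 = q′′′(0)/3! = -1/6.

-1/6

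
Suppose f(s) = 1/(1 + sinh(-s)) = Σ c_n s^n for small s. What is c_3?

Plug the Maclaurin series of the inner function into that of the outer and collect terms.
f(0) = 1
f′(0) = 1
f′′(0) = 2
f′′′(0) = 7

7/6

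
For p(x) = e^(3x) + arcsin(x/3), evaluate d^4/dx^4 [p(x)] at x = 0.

81

Combine the two series term by term.
The coefficient of x^4 in the expansion is 27/8, so p^(4)(0) = 4! * (27/8) = 81.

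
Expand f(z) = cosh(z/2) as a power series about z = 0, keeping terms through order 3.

z^2/8 + 1

[z^0] = 1;  [z^1] = 0;  [z^2] = 1/8;  [z^3] = 0.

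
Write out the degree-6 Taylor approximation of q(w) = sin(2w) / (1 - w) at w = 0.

14*w^6/15 + 14*w^5/15 + 2*w^4/3 + 2*w^3/3 + 2*w^2 + 2*w

Expand each factor separately, then convolve coefficients.
q(0) = 0
q′(0) = 2
q′′(0) = 4
q′′′(0) = 4
q^(4)(0) = 16
q^(5)(0) = 112
q^(6)(0) = 672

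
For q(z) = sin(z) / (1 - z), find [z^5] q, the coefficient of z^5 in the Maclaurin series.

101/120

Use 1/(1 - r) = Σ r^k on the denominator, then take the Cauchy product.
q(0) = 0
q′(0) = 1
q′′(0) = 2
q′′′(0) = 5
q^(4)(0) = 20
q^(5)(0) = 101
Dividing each by k! gives the coefficients c_0, ..., c_5.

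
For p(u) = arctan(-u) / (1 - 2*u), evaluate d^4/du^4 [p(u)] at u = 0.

-176

Multiply the numerator's expansion by the denominator's geometric series.
The coefficient of u^4 in the expansion is -22/3, so p^(4)(0) = 4! * (-22/3) = -176.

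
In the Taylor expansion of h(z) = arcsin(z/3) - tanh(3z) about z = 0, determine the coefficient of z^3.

1459/162

Combine the two series term by term.
h(0) = 0
h′(0) = -8/3
h′′(0) = 0
h′′′(0) = 1459/27
So c_3 = h′′′(0)/3! = 1459/162.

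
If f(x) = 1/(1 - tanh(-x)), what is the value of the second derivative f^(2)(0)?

2

Substitute the inner expansion into the outer series and collect powers.
The coefficient of x^2 in the expansion is 1, so f′′(0) = 2! * (1) = 2.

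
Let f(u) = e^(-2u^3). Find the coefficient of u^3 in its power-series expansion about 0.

Use the known series and substitute for the argument.
So c_3 = f′′′(0)/3! = -2.

-2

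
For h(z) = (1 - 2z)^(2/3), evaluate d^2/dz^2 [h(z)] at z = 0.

The coefficient of z^2 in the expansion is -4/9, so h′′(0) = 2! * (-4/9) = -8/9.

-8/9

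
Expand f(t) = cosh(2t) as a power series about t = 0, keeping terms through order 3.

f(0) = 1
f′(0) = 0
f′′(0) = 4
f′′′(0) = 0
The Taylor polynomial is Σ f^(k)(0)/k! · t^k.

2*t^2 + 1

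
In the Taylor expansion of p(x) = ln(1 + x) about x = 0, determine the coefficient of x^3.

1/3

p(0) = 0
p′(0) = 1
p′′(0) = -1
p′′′(0) = 2
So c_3 = p′′′(0)/3! = 1/3.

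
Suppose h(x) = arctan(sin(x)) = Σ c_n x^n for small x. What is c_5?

Compose series: expand the inner function first, then feed it into the outer expansion.
[x^0] = 0;  [x^1] = 1;  [x^2] = 0;  [x^3] = -1/2;  [x^4] = 0;  [x^5] = 3/8.

3/8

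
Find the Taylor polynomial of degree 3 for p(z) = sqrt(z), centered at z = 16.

(z - 16)^3/16384 - (z - 16)^2/512 + (z - 16)/8 + 4

Use the known series and substitute for the argument.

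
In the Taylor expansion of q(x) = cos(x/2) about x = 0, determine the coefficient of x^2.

Compute the successive derivatives at the expansion point and divide by k!.
[x^0] = 1;  [x^1] = 0;  [x^2] = -1/8.
So c_2 = q′′(0)/2! = -1/8.

-1/8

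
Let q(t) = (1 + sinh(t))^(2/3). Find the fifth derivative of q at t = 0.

1442/243

Compose series: expand the inner function first, then feed it into the outer expansion.
The coefficient of t^5 in the expansion is 721/14580, so q^(5)(0) = 5! * (721/14580) = 1442/243.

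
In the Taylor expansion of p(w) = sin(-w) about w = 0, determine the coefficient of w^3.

Apply the Taylor formula c_k = f^(k)(a)/k!.
p(0) = 0
p′(0) = -1
p′′(0) = 0
p′′′(0) = 1
So c_3 = p′′′(0)/3! = 1/6.

1/6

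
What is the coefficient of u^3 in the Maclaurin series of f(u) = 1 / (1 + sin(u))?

Use the geometric series for the reciprocal, then substitute.
[u^0] = 1;  [u^1] = -1;  [u^2] = 1;  [u^3] = -5/6.

-5/6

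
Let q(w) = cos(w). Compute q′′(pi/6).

Compute the successive derivatives at the expansion point and divide by k!.
From the series, [(w - pi/6)^2] q = -sqrt(3)/4; multiply by 2! = 2 to get -sqrt(3)/2.

-sqrt(3)/2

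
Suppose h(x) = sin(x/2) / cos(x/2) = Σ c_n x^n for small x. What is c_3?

Invert the denominator's series and multiply.
[x^0] = 0;  [x^1] = 1/2;  [x^2] = 0;  [x^3] = 1/24.
So c_3 = h′′′(0)/3! = 1/24.

1/24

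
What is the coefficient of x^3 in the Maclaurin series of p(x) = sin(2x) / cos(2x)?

Invert the denominator's series and multiply.
p(0) = 0
p′(0) = 2
p′′(0) = 0
p′′′(0) = 16
Then c_k = p^(k)(0)/k! gives each Taylor coefficient.

8/3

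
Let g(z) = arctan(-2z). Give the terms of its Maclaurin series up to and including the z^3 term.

g(0) = 0
g′(0) = -2
g′′(0) = 0
g′′′(0) = 16
The Taylor polynomial is Σ g^(k)(0)/k! · z^k.

8*z^3/3 - 2*z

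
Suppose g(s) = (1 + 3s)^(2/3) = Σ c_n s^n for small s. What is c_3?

4/3

g(0) = 1
g′(0) = 2
g′′(0) = -2
g′′′(0) = 8
Then c_k = g^(k)(0)/k! gives each Taylor coefficient.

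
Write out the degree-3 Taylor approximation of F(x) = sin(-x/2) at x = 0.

x^3/48 - x/2

F(0) = 0
F′(0) = -1/2
F′′(0) = 0
F′′′(0) = 1/8
Dividing each by k! gives the coefficients c_0, ..., c_3.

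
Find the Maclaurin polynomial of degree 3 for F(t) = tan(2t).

F(0) = 0
F′(0) = 2
F′′(0) = 0
F′′′(0) = 16

8*t^3/3 + 2*t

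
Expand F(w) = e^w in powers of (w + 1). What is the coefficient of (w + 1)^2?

e^(-1)/2

F(-1) = e^(-1)
F′(-1) = e^(-1)
F′′(-1) = e^(-1)
So c_2 = F′′(-1)/2! = e^(-1)/2.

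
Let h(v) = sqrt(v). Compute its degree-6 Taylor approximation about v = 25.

-21*(v - 25)^6/50000000000 + 7*(v - 25)^5/500000000 - (v - 25)^4/2000000 + (v - 25)^3/50000 - (v - 25)^2/1000 + (v - 25)/10 + 5

Differentiate repeatedly and evaluate at the center.
h(25) = 5
h′(25) = 1/10
h′′(25) = -1/500
h′′′(25) = 3/25000
h^(4)(25) = -3/250000
h^(5)(25) = 21/12500000
h^(6)(25) = -189/625000000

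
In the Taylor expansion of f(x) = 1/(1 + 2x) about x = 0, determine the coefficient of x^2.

Compute the successive derivatives at the expansion point and divide by k!.
[x^0] = 1;  [x^1] = -2;  [x^2] = 4.
So c_2 = f′′(0)/2! = 4.

4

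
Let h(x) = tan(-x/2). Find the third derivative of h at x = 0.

From the series, [x^3] h = -1/24; multiply by 3! = 6 to get -1/4.

-1/4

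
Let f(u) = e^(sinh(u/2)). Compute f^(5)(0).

Let u equal the inner series; expand the outer function in u and truncate.
The coefficient of u^5 in the expansion is 1/320, so f^(5)(0) = 5! * (1/320) = 3/8.

3/8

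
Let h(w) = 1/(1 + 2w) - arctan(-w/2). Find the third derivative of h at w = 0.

-193/4

Expand each term separately and add.
The coefficient of w^3 in the expansion is -193/24, so h′′′(0) = 3! * (-193/24) = -193/4.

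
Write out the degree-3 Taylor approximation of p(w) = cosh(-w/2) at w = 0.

Use the known series and substitute for the argument.
[w^0] = 1;  [w^1] = 0;  [w^2] = 1/8;  [w^3] = 0.

w^2/8 + 1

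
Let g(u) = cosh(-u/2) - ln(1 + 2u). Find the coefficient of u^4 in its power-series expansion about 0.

1537/384

Combine the two series term by term.
[u^0] = 1;  [u^1] = -2;  [u^2] = 17/8;  [u^3] = -8/3;  [u^4] = 1537/384.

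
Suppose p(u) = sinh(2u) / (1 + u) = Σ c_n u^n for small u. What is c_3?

Write out both Maclaurin series and multiply, keeping only the needed powers.
p(0) = 0
p′(0) = 2
p′′(0) = -4
p′′′(0) = 20
The Taylor polynomial is Σ p^(k)(0)/k! · u^k.

10/3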